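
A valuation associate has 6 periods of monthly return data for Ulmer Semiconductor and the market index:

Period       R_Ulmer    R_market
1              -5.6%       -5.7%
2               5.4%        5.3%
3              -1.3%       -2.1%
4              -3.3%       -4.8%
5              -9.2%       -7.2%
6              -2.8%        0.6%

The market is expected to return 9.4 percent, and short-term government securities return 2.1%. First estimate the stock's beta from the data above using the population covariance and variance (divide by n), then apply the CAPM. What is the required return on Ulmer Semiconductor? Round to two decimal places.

Mean R_i = (-5.6 + 5.4 − 1.3 − 3.3 − 9.2 − 2.8) / 6 = -2.8000%
Mean R_m = (-5.7 + 5.3 − 2.1 − 4.8 − 7.2 + 0.6) / 6 = -2.3167%
Σ(R_i − R̄_i)(R_m − R̄_m) = 104.7500  ⇒  Cov = 104.7500 / 6 = 17.4583
Σ(R_m − R̄_m)² = 108.0283  ⇒  Var(R_m) = 108.0283 / 6 = 18.0047
β = Cov / Var(R_m) = 17.4583 / 18.0047 = 0.9697
MRP = 9.4% − 2.1% = 7.30%
E(R) = R_f + β × MRP = 2.1% + 0.9697 × 7.3% = 9.18%

9.18%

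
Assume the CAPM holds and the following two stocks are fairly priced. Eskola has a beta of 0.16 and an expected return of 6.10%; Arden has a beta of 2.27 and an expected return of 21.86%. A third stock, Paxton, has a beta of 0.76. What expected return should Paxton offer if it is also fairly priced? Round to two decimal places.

MRP (SML slope) = (21.86% − 6.10%) / (2.27 − 0.16) = 15.76% / 2.11 = 7.4692%
R_f (intercept) = 6.10% − 0.16 × 7.4692% = 4.9049%
E(R_Paxton) = R_f + β × MRP = 4.9049% + 0.76 × 7.4692% = 10.58%

10.58%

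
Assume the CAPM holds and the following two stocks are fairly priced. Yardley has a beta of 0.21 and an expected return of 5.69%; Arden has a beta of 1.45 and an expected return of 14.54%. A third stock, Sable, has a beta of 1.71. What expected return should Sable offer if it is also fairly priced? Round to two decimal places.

16.40%

MRP (SML slope) = (14.54% − 5.69%) / (1.45 − 0.21) = 8.85% / 1.24 = 7.1371%
R_f (intercept) = 5.69% − 0.21 × 7.1371% = 4.1912%
E(R_Sable) = R_f + β × MRP = 4.1912% + 1.71 × 7.1371% = 16.40%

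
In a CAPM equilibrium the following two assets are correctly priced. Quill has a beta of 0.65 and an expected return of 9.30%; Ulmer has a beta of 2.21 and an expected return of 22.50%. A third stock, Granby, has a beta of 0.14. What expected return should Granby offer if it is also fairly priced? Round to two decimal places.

4.98%

MRP (SML slope) = (22.50% − 9.30%) / (2.21 − 0.65) = 13.20% / 1.56 = 8.4615%
R_f (intercept) = 9.30% − 0.65 × 8.4615% = 3.8000%
E(R_Granby) = R_f + β × MRP = 3.8000% + 0.14 × 8.4615% = 4.98%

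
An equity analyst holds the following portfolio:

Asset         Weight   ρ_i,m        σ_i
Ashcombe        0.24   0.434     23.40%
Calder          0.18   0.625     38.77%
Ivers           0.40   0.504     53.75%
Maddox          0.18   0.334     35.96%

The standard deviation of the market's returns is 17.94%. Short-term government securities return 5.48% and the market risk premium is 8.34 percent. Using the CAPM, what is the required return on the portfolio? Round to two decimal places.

14.68%

β_Ashcombe = 0.434 × 23.40% / 17.94% = 0.5661
β_Calder = 0.625 × 38.77% / 17.94% = 1.3507
β_Ivers = 0.504 × 53.75% / 17.94% = 1.5100
β_Maddox = 0.334 × 35.96% / 17.94% = 0.6695
β_P = Σ w_i β_i = 0.24×0.5661 + 0.18×1.3507 + 0.40×1.5100 + 0.18×0.6695 = 1.1035
E(R_P) = R_f + β_P × MRP = 5.48% + 1.1035 × 8.34% = 14.68%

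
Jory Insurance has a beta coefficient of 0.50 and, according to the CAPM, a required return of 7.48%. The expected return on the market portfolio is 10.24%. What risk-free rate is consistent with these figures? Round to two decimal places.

4.72%

E(R) = R_f + β(E(R_m) − R_f) = R_f(1 − β) + β·E(R_m)
7.48% = R_f × (1 − 0.50) + 0.50 × 10.24%
7.48% = R_f × 0.50 + 5.1200%
R_f = (7.48% − 5.1200%) / 0.50 = 4.72%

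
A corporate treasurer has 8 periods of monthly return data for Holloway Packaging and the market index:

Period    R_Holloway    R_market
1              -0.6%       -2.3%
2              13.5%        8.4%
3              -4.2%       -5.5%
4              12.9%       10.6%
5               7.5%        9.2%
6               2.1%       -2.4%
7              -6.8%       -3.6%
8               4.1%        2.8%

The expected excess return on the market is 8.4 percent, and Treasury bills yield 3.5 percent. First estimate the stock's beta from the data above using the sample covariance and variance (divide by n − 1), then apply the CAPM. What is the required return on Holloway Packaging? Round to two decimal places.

12.49%

Mean R_i = (-0.6 + 13.5 − 4.2 + 12.9 + 7.5 + 2.1 − 6.8 + 4.1) / 8 = 3.5625%
Mean R_m = (-2.3 + 8.4 − 5.5 + 10.6 + 9.2 − 2.4 − 3.6 + 2.8) / 8 = 2.1500%
Σ(R_i − R̄_i)(R_m − R̄_m) = 313.2650  ⇒  Cov = 313.2650 / 7 = 44.7521
Σ(R_m − R̄_m)² = 292.6800  ⇒  Var(R_m) = 292.6800 / 7 = 41.8114
β = Cov / Var(R_m) = 44.7521 / 41.8114 = 1.0703
E(R) = R_f + β × MRP = 3.5% + 1.0703 × 8.4% = 12.49%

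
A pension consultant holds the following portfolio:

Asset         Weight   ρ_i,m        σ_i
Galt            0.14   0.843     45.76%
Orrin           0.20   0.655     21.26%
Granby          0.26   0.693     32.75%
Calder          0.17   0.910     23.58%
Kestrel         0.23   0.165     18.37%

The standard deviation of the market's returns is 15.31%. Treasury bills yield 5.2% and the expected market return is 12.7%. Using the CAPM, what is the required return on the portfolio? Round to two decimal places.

14.23%

β_Galt = 0.843 × 45.76% / 15.31% = 2.5196
β_Orrin = 0.655 × 21.26% / 15.31% = 0.9096
β_Granby = 0.693 × 32.75% / 15.31% = 1.4824
β_Calder = 0.910 × 23.58% / 15.31% = 1.4016
β_Kestrel = 0.165 × 18.37% / 15.31% = 0.1980
β_P = Σ w_i β_i = 0.14×2.5196 + 0.20×0.9096 + 0.26×1.4824 + 0.17×1.4016 + 0.23×0.1980 = 1.2039
MRP = 12.7% − 5.2% = 7.50%
E(R_P) = R_f + β_P × MRP = 5.2% + 1.2039 × 7.5% = 14.23%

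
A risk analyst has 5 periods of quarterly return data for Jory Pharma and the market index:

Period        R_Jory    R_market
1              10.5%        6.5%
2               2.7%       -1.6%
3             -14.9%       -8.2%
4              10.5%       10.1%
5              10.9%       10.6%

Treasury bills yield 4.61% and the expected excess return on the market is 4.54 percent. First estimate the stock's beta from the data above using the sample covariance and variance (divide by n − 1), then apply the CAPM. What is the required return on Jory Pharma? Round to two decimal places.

Mean R_i = (10.5 + 2.7 − 14.9 + 10.5 + 10.9) / 5 = 3.9400%
Mean R_m = (6.5 − 1.6 − 8.2 + 10.1 + 10.6) / 5 = 3.4800%
Σ(R_i − R̄_i)(R_m − R̄_m) = 339.1440  ⇒  Cov = 339.1440 / 4 = 84.7860
Σ(R_m − R̄_m)² = 265.8680  ⇒  Var(R_m) = 265.8680 / 4 = 66.4670
β = Cov / Var(R_m) = 84.7860 / 66.4670 = 1.2756
E(R) = R_f + β × MRP = 4.61% + 1.2756 × 4.54% = 10.40%

10.40%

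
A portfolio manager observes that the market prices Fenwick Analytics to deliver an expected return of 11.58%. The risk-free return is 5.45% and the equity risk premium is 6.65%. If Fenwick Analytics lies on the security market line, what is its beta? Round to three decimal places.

0.922

β = (E(R) − R_f) / MRP = (11.58% − 5.45%) / 6.65% = 6.13% / 6.65% = 0.922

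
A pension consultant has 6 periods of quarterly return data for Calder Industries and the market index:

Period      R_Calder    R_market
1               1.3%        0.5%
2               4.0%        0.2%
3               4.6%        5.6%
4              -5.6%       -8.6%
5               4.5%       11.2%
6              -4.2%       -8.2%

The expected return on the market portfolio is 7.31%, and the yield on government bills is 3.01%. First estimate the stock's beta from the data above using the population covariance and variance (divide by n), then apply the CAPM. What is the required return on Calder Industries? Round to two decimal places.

5.31%

Mean R_i = (1.3 + 4.0 + 4.6 − 5.6 + 4.5 − 4.2) / 6 = 0.7667%
Mean R_m = (0.5 + 0.2 + 5.6 − 8.6 + 11.2 − 8.2) / 6 = 0.1167%
Σ(R_i − R̄_i)(R_m − R̄_m) = 159.6733  ⇒  Cov = 159.6733 / 6 = 26.6122
Σ(R_m − R̄_m)² = 298.2083  ⇒  Var(R_m) = 298.2083 / 6 = 49.7014
β = Cov / Var(R_m) = 26.6122 / 49.7014 = 0.5354
MRP = 7.31% − 3.01% = 4.30%
E(R) = R_f + β × MRP = 3.01% + 0.5354 × 4.30% = 5.31%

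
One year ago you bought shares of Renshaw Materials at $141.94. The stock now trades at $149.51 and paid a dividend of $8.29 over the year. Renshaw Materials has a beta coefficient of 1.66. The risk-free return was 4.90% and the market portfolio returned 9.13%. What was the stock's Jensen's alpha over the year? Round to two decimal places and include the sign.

Realised HPR = (P1 + D1 − P0) / P0 = (149.51 + 8.29 − 141.94) / 141.94 = 15.86 / 141.94 = 11.1737%
MRP = 9.13% − 4.90% = 4.23%
CAPM required = R_f + β·MRP = 4.90% + 1.66 × 4.23% = 11.9218%
α = realised − required = 11.1737% − 11.9218% = -0.75%

-0.75%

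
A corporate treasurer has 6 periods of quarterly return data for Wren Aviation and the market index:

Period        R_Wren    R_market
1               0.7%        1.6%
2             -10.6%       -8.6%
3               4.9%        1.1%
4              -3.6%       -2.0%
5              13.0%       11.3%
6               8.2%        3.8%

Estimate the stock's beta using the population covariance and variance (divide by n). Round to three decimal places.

Mean R_i = (0.7 − 10.6 + 4.9 − 3.6 + 13.0 + 8.2) / 6 = 2.1000%
Mean R_m = (1.6 − 8.6 + 1.1 − 2.0 + 11.3 + 3.8) / 6 = 1.2000%
Σ(R_i − R̄_i)(R_m − R̄_m) = 267.8100  ⇒  Cov = 267.8100 / 6 = 44.6350
Σ(R_m − R̄_m)² = 215.2200  ⇒  Var(R_m) = 215.2200 / 6 = 35.8700
β = Cov / Var(R_m) = 44.6350 / 35.8700 = 1.2444

1.244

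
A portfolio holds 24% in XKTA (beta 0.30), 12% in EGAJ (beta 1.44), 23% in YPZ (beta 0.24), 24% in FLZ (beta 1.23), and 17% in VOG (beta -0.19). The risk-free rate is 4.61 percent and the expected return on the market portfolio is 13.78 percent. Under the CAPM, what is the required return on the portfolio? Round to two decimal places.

9.77%

β_P = Σ w_i β_i = 0.24×0.30 + 0.12×1.44 + 0.23×0.24 + 0.24×1.23 + 0.17×-0.19 = 0.5629
MRP = 13.78% − 4.61% = 9.17%
E(R_P) = R_f + β_P × MRP = 4.61% + 0.5629 × 9.17% = 9.77%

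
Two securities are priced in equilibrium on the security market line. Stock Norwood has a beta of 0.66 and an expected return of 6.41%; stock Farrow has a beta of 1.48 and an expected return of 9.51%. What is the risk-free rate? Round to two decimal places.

Both satisfy E(R) = R_f + β·MRP, so the slope of the SML is
MRP = (9.51% − 6.41%) / (1.48 − 0.66) = 3.10% / 0.82 = 3.7805%
R_f = E(R_Norwood) − β_Norwood·MRP = 6.41% − 0.66 × 3.7805% = 3.9149%

3.91%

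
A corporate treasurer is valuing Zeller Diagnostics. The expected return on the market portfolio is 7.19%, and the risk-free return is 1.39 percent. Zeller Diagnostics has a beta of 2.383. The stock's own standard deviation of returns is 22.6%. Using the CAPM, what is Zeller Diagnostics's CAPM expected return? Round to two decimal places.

Market risk premium = E(R_m) − R_f = 7.19% − 1.39% = 5.80%
E(R) = R_f + β × MRP = 1.39% + 2.383 × 5.80% = 15.21%

15.21%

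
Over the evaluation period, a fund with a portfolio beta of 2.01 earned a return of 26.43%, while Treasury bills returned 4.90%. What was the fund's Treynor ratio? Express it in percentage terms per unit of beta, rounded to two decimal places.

Treynor = (R_P − R_f) / β_P = (26.43% − 4.90%) / 2.0100 = 21.53% / 2.0100 = 10.71%

10.71%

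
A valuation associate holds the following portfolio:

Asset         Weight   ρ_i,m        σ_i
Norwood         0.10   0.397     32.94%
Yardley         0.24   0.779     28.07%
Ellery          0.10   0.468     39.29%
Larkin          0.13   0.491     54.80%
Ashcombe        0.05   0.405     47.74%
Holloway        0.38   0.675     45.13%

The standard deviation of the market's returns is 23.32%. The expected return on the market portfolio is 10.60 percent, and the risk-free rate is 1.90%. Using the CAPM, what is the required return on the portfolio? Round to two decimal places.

β_Norwood = 0.397 × 32.94% / 23.32% = 0.5608
β_Yardley = 0.779 × 28.07% / 23.32% = 0.9377
β_Ellery = 0.468 × 39.29% / 23.32% = 0.7885
β_Larkin = 0.491 × 54.80% / 23.32% = 1.1538
β_Ashcombe = 0.405 × 47.74% / 23.32% = 0.8291
β_Holloway = 0.675 × 45.13% / 23.32% = 1.3063
β_P = Σ w_i β_i = 0.10×0.5608 + 0.24×0.9377 + 0.10×0.7885 + 0.13×1.1538 + 0.05×0.8291 + 0.38×1.3063 = 1.0478
MRP = 10.60% − 1.90% = 8.70%
E(R_P) = R_f + β_P × MRP = 1.90% + 1.0478 × 8.70% = 11.02%

11.02%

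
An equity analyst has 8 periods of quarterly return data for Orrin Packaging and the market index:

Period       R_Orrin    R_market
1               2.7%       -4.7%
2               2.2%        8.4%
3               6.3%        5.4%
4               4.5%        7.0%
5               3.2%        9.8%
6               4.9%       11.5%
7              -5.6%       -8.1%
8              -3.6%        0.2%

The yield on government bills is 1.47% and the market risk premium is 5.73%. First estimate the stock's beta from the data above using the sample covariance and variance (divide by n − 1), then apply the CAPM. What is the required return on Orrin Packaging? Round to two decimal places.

3.88%

Mean R_i = (2.7 + 2.2 + 6.3 + 4.5 + 3.2 + 4.9 − 5.6 − 3.6) / 8 = 1.8250%
Mean R_m = (-4.7 + 8.4 + 5.4 + 7.0 + 9.8 + 11.5 − 8.1 + 0.2) / 8 = 3.6875%
Σ(R_i − R̄_i)(R_m − R̄_m) = 149.8225  ⇒  Cov = 149.8225 / 7 = 21.4032
Σ(R_m − R̄_m)² = 355.9688  ⇒  Var(R_m) = 355.9688 / 7 = 50.8527
β = Cov / Var(R_m) = 21.4032 / 50.8527 = 0.4209
E(R) = R_f + β × MRP = 1.47% + 0.4209 × 5.73% = 3.88%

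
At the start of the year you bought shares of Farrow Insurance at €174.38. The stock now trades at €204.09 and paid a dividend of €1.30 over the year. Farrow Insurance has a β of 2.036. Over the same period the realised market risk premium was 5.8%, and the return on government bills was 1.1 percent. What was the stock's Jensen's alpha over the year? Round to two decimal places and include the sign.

Realised HPR = (P1 + D1 − P0) / P0 = (204.09 + 1.30 − 174.38) / 174.38 = 31.01 / 174.38 = 17.7830%
CAPM required = R_f + β·MRP = 1.1% + 2.036 × 5.8% = 12.9088%
α = realised − required = 17.7830% − 12.9088% = +4.87%

+4.87%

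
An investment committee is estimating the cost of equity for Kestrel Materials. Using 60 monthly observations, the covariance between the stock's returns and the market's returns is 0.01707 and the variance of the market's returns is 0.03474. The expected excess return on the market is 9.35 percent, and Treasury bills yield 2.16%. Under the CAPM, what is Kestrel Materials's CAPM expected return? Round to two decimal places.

β = Cov(R_i, R_m) / Var(R_m) = 0.01707 / 0.03474 = 0.4914
E(R) = R_f + β × MRP = 2.16% + 0.4914 × 9.35% = 6.75%

6.75%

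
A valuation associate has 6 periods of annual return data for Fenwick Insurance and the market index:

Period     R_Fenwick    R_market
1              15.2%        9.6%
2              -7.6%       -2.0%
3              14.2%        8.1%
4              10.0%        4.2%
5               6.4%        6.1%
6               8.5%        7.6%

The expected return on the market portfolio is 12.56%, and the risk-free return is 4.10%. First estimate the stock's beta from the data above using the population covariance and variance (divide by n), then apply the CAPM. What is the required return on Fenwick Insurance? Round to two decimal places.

19.82%

Mean R_i = (15.2 − 7.6 + 14.2 + 10.0 + 6.4 + 8.5) / 6 = 7.7833%
Mean R_m = (9.6 − 2.0 + 8.1 + 4.2 + 6.1 + 7.6) / 6 = 5.6000%
Σ(R_i − R̄_i)(R_m − R̄_m) = 160.2600  ⇒  Cov = 160.2600 / 6 = 26.7100
Σ(R_m − R̄_m)² = 86.2200  ⇒  Var(R_m) = 86.2200 / 6 = 14.3700
β = Cov / Var(R_m) = 26.7100 / 14.3700 = 1.8587
MRP = 12.56% − 4.10% = 8.46%
E(R) = R_f + β × MRP = 4.10% + 1.8587 × 8.46% = 19.82%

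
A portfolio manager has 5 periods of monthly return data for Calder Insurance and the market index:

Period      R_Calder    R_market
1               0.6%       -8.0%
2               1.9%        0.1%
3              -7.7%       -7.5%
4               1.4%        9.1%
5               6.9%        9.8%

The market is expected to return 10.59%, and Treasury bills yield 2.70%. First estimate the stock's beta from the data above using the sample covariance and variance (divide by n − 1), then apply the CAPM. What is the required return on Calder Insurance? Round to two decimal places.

Mean R_i = (0.6 + 1.9 − 7.7 + 1.4 + 6.9) / 5 = 0.6200%
Mean R_m = (-8.0 + 0.1 − 7.5 + 9.1 + 9.8) / 5 = 0.7000%
Σ(R_i − R̄_i)(R_m − R̄_m) = 131.3300  ⇒  Cov = 131.3300 / 4 = 32.8325
Σ(R_m − R̄_m)² = 296.6600  ⇒  Var(R_m) = 296.6600 / 4 = 74.1650
β = Cov / Var(R_m) = 32.8325 / 74.1650 = 0.4427
MRP = 10.59% − 2.70% = 7.89%
E(R) = R_f + β × MRP = 2.70% + 0.4427 × 7.89% = 6.19%

6.19%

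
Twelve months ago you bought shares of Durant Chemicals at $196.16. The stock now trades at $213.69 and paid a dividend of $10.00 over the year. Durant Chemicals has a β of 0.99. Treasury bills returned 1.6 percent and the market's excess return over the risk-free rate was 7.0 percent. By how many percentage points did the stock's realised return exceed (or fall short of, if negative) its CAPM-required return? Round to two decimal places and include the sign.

+5.50%

Realised HPR = (P1 + D1 − P0) / P0 = (213.69 + 10.00 − 196.16) / 196.16 = 27.53 / 196.16 = 14.0345%
CAPM required = R_f + β·MRP = 1.6% + 0.99 × 7.0% = 8.5300%
α = realised − required = 14.0345% − 8.5300% = +5.50%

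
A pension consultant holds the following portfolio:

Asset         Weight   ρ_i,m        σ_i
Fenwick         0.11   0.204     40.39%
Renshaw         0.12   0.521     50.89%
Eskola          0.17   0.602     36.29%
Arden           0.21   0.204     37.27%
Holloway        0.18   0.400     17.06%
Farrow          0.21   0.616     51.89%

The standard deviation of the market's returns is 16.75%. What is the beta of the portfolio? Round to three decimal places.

β_Fenwick = 0.204 × 40.39% / 16.75% = 0.4919
β_Renshaw = 0.521 × 50.89% / 16.75% = 1.5829
β_Eskola = 0.602 × 36.29% / 16.75% = 1.3043
β_Arden = 0.204 × 37.27% / 16.75% = 0.4539
β_Holloway = 0.400 × 17.06% / 16.75% = 0.4074
β_Farrow = 0.616 × 51.89% / 16.75% = 1.9083
β_P = Σ w_i β_i = 0.11×0.4919 + 0.12×1.5829 + 0.17×1.3043 + 0.21×0.4539 + 0.18×0.4074 + 0.21×1.9083 = 1.0352

1.035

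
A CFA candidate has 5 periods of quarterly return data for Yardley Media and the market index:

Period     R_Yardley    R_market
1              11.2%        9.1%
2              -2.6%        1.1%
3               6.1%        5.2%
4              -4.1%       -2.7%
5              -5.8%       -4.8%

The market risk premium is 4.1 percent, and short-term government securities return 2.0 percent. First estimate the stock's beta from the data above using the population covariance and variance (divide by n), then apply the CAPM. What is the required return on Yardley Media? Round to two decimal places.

Mean R_i = (11.2 − 2.6 + 6.1 − 4.1 − 5.8) / 5 = 0.9600%
Mean R_m = (9.1 + 1.1 + 5.2 − 2.7 − 4.8) / 5 = 1.5800%
Σ(R_i − R̄_i)(R_m − R̄_m) = 162.1060  ⇒  Cov = 162.1060 / 5 = 32.4212
Σ(R_m − R̄_m)² = 128.9080  ⇒  Var(R_m) = 128.9080 / 5 = 25.7816
β = Cov / Var(R_m) = 32.4212 / 25.7816 = 1.2575
E(R) = R_f + β × MRP = 2.0% + 1.2575 × 4.1% = 7.16%

7.16%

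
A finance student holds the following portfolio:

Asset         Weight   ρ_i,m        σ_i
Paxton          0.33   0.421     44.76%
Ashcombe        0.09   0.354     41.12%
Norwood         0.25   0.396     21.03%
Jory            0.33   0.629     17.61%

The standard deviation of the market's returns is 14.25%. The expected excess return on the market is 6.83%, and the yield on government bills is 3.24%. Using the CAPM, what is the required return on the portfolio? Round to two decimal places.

9.60%

β_Paxton = 0.421 × 44.76% / 14.25% = 1.3224
β_Ashcombe = 0.354 × 41.12% / 14.25% = 1.0215
β_Norwood = 0.396 × 21.03% / 14.25% = 0.5844
β_Jory = 0.629 × 17.61% / 14.25% = 0.7773
β_P = Σ w_i β_i = 0.33×1.3224 + 0.09×1.0215 + 0.25×0.5844 + 0.33×0.7773 = 0.9309
E(R_P) = R_f + β_P × MRP = 3.24% + 0.9309 × 6.83% = 9.60%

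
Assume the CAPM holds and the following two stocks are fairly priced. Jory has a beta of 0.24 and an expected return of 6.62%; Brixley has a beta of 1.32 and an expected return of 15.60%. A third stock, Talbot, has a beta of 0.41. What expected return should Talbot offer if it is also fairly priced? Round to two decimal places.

MRP (SML slope) = (15.60% − 6.62%) / (1.32 − 0.24) = 8.98% / 1.08 = 8.3148%
R_f (intercept) = 6.62% − 0.24 × 8.3148% = 4.6244%
E(R_Talbot) = R_f + β × MRP = 4.6244% + 0.41 × 8.3148% = 8.03%

8.03%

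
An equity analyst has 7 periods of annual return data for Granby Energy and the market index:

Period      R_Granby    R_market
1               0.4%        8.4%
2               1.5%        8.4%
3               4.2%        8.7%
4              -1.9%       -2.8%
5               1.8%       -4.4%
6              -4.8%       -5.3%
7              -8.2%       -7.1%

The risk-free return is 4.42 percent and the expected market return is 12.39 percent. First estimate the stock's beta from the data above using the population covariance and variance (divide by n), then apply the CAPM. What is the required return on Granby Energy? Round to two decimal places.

Mean R_i = (0.4 + 1.5 + 4.2 − 1.9 + 1.8 − 4.8 − 8.2) / 7 = -1.0000%
Mean R_m = (8.4 + 8.4 + 8.7 − 2.8 − 4.4 − 5.3 − 7.1) / 7 = 0.8429%
Σ(R_i − R̄_i)(R_m − R̄_m) = 139.4600  ⇒  Cov = 139.4600 / 7 = 19.9229
Σ(R_m − R̄_m)² = 317.5371  ⇒  Var(R_m) = 317.5371 / 7 = 45.3624
β = Cov / Var(R_m) = 19.9229 / 45.3624 = 0.4392
MRP = 12.39% − 4.42% = 7.97%
E(R) = R_f + β × MRP = 4.42% + 0.4392 × 7.97% = 7.92%

7.92%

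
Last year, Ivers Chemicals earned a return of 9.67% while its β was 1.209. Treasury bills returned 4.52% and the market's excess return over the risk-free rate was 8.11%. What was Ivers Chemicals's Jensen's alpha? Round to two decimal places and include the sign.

-4.65%

CAPM benchmark = R_f + β(R_m − R_f) = 4.52% + 1.209 × 8.11% = 14.32499%
α = actual − benchmark = 9.67% − 14.32499% = -4.65%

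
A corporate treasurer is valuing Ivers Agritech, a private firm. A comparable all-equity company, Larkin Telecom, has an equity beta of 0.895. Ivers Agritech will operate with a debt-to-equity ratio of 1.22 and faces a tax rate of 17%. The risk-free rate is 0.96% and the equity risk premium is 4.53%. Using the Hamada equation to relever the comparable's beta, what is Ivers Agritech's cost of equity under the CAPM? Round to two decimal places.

9.12%

β_L = β_U × [1 + (1 − t)(D/E)] = 0.895 × [1 + (1 − 0.17) × 1.22]
    = 0.895 × [1 + 0.83 × 1.22] = 0.895 × 2.0126 = 1.8013
E(R) = R_f + β_L × MRP = 0.96% + 1.8013 × 4.53% = 9.12%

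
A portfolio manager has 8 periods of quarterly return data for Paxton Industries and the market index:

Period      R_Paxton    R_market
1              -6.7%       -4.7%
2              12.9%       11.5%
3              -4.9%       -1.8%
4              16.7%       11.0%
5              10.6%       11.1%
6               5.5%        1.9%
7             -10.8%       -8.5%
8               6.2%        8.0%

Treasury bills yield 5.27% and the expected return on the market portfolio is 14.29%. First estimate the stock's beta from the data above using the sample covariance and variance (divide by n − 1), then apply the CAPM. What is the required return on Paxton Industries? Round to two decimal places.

Mean R_i = (-6.7 + 12.9 − 4.9 + 16.7 + 10.6 + 5.5 − 10.8 + 6.2) / 8 = 3.6875%
Mean R_m = (-4.7 + 11.5 − 1.8 + 11.0 + 11.1 + 1.9 − 8.5 + 8.0) / 8 = 3.5625%
Σ(R_i − R̄_i)(R_m − R̄_m) = 536.7763  ⇒  Cov = 536.7763 / 7 = 76.6823
Σ(R_m − R̄_m)² = 440.1188  ⇒  Var(R_m) = 440.1188 / 7 = 62.8741
β = Cov / Var(R_m) = 76.6823 / 62.8741 = 1.2196
MRP = 14.29% − 5.27% = 9.02%
E(R) = R_f + β × MRP = 5.27% + 1.2196 × 9.02% = 16.27%

16.27%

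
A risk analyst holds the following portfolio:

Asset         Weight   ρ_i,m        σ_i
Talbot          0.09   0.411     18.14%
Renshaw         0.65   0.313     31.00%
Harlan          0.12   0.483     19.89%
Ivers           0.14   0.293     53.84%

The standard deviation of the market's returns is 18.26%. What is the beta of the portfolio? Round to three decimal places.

0.566

β_Talbot = 0.411 × 18.14% / 18.26% = 0.4083
β_Renshaw = 0.313 × 31.00% / 18.26% = 0.5314
β_Harlan = 0.483 × 19.89% / 18.26% = 0.5261
β_Ivers = 0.293 × 53.84% / 18.26% = 0.8639
β_P = Σ w_i β_i = 0.09×0.4083 + 0.65×0.5314 + 0.12×0.5261 + 0.14×0.8639 = 0.5662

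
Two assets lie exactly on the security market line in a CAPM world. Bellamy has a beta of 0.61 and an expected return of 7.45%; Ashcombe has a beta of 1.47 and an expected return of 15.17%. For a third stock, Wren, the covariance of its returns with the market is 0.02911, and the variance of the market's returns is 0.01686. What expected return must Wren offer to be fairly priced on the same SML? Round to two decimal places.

MRP = (15.17% − 7.45%) / (1.47 − 0.61) = 8.9767%
R_f = 7.45% − 0.61 × 8.9767% = 1.9742%
β_Wren = Cov / Var(R_m) = 0.02911 / 0.01686 = 1.7266
E(R_Wren) = R_f + β × MRP = 1.9742% + 1.7266 × 8.9767% = 17.47%

17.47%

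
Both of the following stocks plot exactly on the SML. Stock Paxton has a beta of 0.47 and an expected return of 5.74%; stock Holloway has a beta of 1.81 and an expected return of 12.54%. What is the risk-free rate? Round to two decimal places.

Both satisfy E(R) = R_f + β·MRP, so the slope of the SML is
MRP = (12.54% − 5.74%) / (1.81 − 0.47) = 6.80% / 1.34 = 5.0746%
R_f = E(R_Paxton) − β_Paxton·MRP = 5.74% − 0.47 × 5.0746% = 3.3549%

3.35%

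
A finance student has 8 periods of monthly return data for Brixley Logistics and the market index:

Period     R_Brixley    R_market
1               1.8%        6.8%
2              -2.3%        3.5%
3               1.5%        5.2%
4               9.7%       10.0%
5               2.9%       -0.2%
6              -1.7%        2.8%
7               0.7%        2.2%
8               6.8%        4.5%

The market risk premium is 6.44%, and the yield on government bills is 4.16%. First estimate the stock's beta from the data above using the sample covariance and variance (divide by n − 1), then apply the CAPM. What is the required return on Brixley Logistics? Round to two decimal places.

Mean R_i = (1.8 − 2.3 + 1.5 + 9.7 + 2.9 − 1.7 + 0.7 + 6.8) / 8 = 2.4250%
Mean R_m = (6.8 + 3.5 + 5.2 + 10.0 − 0.2 + 2.8 + 2.2 + 4.5) / 8 = 4.3500%
Σ(R_i − R̄_i)(R_m − R̄_m) = 51.4000  ⇒  Cov = 51.4000 / 7 = 7.3429
Σ(R_m − R̄_m)² = 67.1200  ⇒  Var(R_m) = 67.1200 / 7 = 9.5886
β = Cov / Var(R_m) = 7.3429 / 9.5886 = 0.7658
E(R) = R_f + β × MRP = 4.16% + 0.7658 × 6.44% = 9.09%

9.09%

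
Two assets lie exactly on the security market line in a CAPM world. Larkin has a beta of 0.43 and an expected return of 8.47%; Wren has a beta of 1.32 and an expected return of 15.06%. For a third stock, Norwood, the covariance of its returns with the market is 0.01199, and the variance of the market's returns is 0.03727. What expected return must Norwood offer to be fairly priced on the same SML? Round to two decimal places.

7.67%

MRP = (15.06% − 8.47%) / (1.32 − 0.43) = 7.4045%
R_f = 8.47% − 0.43 × 7.4045% = 5.2861%
β_Norwood = Cov / Var(R_m) = 0.01199 / 0.03727 = 0.3217
E(R_Norwood) = R_f + β × MRP = 5.2861% + 0.3217 × 7.4045% = 7.67%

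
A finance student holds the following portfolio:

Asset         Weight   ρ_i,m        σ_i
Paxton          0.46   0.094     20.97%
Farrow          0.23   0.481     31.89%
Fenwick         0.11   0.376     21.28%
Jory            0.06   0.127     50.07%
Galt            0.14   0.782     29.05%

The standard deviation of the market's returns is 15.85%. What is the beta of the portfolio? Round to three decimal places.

β_Paxton = 0.094 × 20.97% / 15.85% = 0.1244
β_Farrow = 0.481 × 31.89% / 15.85% = 0.9678
β_Fenwick = 0.376 × 21.28% / 15.85% = 0.5048
β_Jory = 0.127 × 50.07% / 15.85% = 0.4012
β_Galt = 0.782 × 29.05% / 15.85% = 1.4333
β_P = Σ w_i β_i = 0.46×0.1244 + 0.23×0.9678 + 0.11×0.5048 + 0.06×0.4012 + 0.14×1.4333 = 0.5601

0.560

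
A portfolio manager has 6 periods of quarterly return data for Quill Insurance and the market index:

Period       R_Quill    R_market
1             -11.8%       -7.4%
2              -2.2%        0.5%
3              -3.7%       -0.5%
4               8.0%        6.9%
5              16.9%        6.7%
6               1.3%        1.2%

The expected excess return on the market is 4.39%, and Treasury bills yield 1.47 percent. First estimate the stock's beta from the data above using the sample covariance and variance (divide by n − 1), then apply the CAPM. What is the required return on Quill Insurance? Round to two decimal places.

Mean R_i = (-11.8 − 2.2 − 3.7 + 8.0 + 16.9 + 1.3) / 6 = 1.4167%
Mean R_m = (-7.4 + 0.5 − 0.5 + 6.9 + 6.7 + 1.2) / 6 = 1.2333%
Σ(R_i − R̄_i)(R_m − R̄_m) = 247.5767  ⇒  Cov = 247.5767 / 5 = 49.5153
Σ(R_m − R̄_m)² = 140.0733  ⇒  Var(R_m) = 140.0733 / 5 = 28.0147
β = Cov / Var(R_m) = 49.5153 / 28.0147 = 1.7675
E(R) = R_f + β × MRP = 1.47% + 1.7675 × 4.39% = 9.23%

9.23%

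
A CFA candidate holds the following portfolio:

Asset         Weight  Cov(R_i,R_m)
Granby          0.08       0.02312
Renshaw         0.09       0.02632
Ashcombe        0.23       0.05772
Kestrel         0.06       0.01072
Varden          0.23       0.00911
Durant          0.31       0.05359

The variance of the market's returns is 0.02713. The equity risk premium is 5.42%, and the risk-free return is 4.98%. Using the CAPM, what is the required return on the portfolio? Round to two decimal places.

12.34%

β_Granby = 0.02312 / 0.02713 = 0.8522
β_Renshaw = 0.02632 / 0.02713 = 0.9701
β_Ashcombe = 0.05772 / 0.02713 = 2.1275
β_Kestrel = 0.01072 / 0.02713 = 0.3951
β_Varden = 0.00911 / 0.02713 = 0.3358
β_Durant = 0.05359 / 0.02713 = 1.9753
β_P = Σ w_i β_i = 0.08×0.8522 + 0.09×0.9701 + 0.23×2.1275 + 0.06×0.3951 + 0.23×0.3358 + 0.31×1.9753 = 1.3581
E(R_P) = R_f + β_P × MRP = 4.98% + 1.3581 × 5.42% = 12.34%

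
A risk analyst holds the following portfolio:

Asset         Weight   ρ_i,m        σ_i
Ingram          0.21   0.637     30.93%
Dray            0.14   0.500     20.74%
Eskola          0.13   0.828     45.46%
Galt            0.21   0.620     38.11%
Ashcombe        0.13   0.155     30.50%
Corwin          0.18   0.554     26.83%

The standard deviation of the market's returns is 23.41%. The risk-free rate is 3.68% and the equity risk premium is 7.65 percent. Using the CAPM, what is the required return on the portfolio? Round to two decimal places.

β_Ingram = 0.637 × 30.93% / 23.41% = 0.8416
β_Dray = 0.500 × 20.74% / 23.41% = 0.4430
β_Eskola = 0.828 × 45.46% / 23.41% = 1.6079
β_Galt = 0.620 × 38.11% / 23.41% = 1.0093
β_Ashcombe = 0.155 × 30.50% / 23.41% = 0.2019
β_Corwin = 0.554 × 26.83% / 23.41% = 0.6349
β_P = Σ w_i β_i = 0.21×0.8416 + 0.14×0.4430 + 0.13×1.6079 + 0.21×1.0093 + 0.13×0.2019 + 0.18×0.6349 = 0.8003
E(R_P) = R_f + β_P × MRP = 3.68% + 0.8003 × 7.65% = 9.80%

9.80%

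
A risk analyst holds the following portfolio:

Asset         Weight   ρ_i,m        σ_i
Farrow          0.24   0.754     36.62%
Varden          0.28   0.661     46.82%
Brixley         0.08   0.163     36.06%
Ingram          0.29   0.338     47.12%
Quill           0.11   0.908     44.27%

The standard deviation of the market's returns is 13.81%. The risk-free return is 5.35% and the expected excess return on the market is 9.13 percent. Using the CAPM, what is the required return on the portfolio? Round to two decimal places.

β_Farrow = 0.754 × 36.62% / 13.81% = 1.9994
β_Varden = 0.661 × 46.82% / 13.81% = 2.2410
β_Brixley = 0.163 × 36.06% / 13.81% = 0.4256
β_Ingram = 0.338 × 47.12% / 13.81% = 1.1533
β_Quill = 0.908 × 44.27% / 13.81% = 2.9107
β_P = Σ w_i β_i = 0.24×1.9994 + 0.28×2.2410 + 0.08×0.4256 + 0.29×1.1533 + 0.11×2.9107 = 1.7960
E(R_P) = R_f + β_P × MRP = 5.35% + 1.7960 × 9.13% = 21.75%

21.75%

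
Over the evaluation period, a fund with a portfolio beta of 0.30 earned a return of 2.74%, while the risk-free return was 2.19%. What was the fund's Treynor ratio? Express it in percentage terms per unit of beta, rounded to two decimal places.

Treynor = (R_P − R_f) / β_P = (2.74% − 2.19%) / 0.3000 = 0.55% / 0.3000 = 1.83%

1.83%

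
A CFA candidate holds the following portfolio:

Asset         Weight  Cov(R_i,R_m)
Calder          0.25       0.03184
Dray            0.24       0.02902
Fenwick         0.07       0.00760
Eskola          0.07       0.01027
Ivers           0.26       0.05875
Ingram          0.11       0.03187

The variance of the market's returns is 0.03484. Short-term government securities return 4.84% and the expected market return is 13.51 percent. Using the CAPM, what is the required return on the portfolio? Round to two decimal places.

13.54%

β_Calder = 0.03184 / 0.03484 = 0.9139
β_Dray = 0.02902 / 0.03484 = 0.8330
β_Fenwick = 0.00760 / 0.03484 = 0.2181
β_Eskola = 0.01027 / 0.03484 = 0.2948
β_Ivers = 0.05875 / 0.03484 = 1.6863
β_Ingram = 0.03187 / 0.03484 = 0.9148
β_P = Σ w_i β_i = 0.25×0.9139 + 0.24×0.8330 + 0.07×0.2181 + 0.07×0.2948 + 0.26×1.6863 + 0.11×0.9148 = 1.0034
MRP = 13.51% − 4.84% = 8.67%
E(R_P) = R_f + β_P × MRP = 4.84% + 1.0034 × 8.67% = 13.54%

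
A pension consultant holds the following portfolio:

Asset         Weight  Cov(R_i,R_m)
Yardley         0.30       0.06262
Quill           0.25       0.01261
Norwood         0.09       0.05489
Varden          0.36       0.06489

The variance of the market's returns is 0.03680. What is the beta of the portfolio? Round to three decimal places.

β_Yardley = 0.06262 / 0.03680 = 1.7016
β_Quill = 0.01261 / 0.03680 = 0.3427
β_Norwood = 0.05489 / 0.03680 = 1.4916
β_Varden = 0.06489 / 0.03680 = 1.7633
β_P = Σ w_i β_i = 0.30×1.7016 + 0.25×0.3427 + 0.09×1.4916 + 0.36×1.7633 = 1.3652

1.365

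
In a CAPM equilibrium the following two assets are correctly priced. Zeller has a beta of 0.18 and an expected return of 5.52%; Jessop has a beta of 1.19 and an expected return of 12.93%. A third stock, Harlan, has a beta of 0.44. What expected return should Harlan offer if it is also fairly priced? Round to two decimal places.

MRP (SML slope) = (12.93% − 5.52%) / (1.19 − 0.18) = 7.41% / 1.01 = 7.3366%
R_f (intercept) = 5.52% − 0.18 × 7.3366% = 4.1994%
E(R_Harlan) = R_f + β × MRP = 4.1994% + 0.44 × 7.3366% = 7.43%

7.43%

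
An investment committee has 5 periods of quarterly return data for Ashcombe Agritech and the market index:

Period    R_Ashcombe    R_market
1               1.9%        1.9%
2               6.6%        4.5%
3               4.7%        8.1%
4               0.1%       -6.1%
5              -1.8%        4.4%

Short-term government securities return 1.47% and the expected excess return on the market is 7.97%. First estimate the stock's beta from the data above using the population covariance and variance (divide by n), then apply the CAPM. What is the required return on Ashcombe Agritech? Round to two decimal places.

3.82%

Mean R_i = (1.9 + 6.6 + 4.7 + 0.1 − 1.8) / 5 = 2.3000%
Mean R_m = (1.9 + 4.5 + 8.1 − 6.1 + 4.4) / 5 = 2.5600%
Σ(R_i − R̄_i)(R_m − R̄_m) = 33.4100  ⇒  Cov = 33.4100 / 5 = 6.6820
Σ(R_m − R̄_m)² = 113.2720  ⇒  Var(R_m) = 113.2720 / 5 = 22.6544
β = Cov / Var(R_m) = 6.6820 / 22.6544 = 0.2950
E(R) = R_f + β × MRP = 1.47% + 0.2950 × 7.97% = 3.82%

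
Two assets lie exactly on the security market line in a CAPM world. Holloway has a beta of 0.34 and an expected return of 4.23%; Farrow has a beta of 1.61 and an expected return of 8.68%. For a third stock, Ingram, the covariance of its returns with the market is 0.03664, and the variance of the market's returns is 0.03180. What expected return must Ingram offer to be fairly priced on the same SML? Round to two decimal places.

MRP = (8.68% − 4.23%) / (1.61 − 0.34) = 3.5039%
R_f = 4.23% − 0.34 × 3.5039% = 3.0387%
β_Ingram = Cov / Var(R_m) = 0.03664 / 0.03180 = 1.1522
E(R_Ingram) = R_f + β × MRP = 3.0387% + 1.1522 × 3.5039% = 7.08%

7.08%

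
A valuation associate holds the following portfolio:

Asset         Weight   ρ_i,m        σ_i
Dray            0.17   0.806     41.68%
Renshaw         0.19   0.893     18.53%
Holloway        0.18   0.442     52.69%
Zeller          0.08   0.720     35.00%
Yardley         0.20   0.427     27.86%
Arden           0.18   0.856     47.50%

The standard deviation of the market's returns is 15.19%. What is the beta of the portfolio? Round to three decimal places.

1.630

β_Dray = 0.806 × 41.68% / 15.19% = 2.2116
β_Renshaw = 0.893 × 18.53% / 15.19% = 1.0894
β_Holloway = 0.442 × 52.69% / 15.19% = 1.5332
β_Zeller = 0.720 × 35.00% / 15.19% = 1.6590
β_Yardley = 0.427 × 27.86% / 15.19% = 0.7832
β_Arden = 0.856 × 47.50% / 15.19% = 2.6768
β_P = Σ w_i β_i = 0.17×2.2116 + 0.19×1.0894 + 0.18×1.5332 + 0.08×1.6590 + 0.20×0.7832 + 0.18×2.6768 = 1.6301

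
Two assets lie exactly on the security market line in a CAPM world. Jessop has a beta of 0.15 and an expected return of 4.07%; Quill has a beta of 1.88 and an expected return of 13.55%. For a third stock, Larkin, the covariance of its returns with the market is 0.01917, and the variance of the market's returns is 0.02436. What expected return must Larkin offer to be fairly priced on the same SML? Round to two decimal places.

7.56%

MRP = (13.55% − 4.07%) / (1.88 − 0.15) = 5.4798%
R_f = 4.07% − 0.15 × 5.4798% = 3.2480%
β_Larkin = Cov / Var(R_m) = 0.01917 / 0.02436 = 0.7869
E(R_Larkin) = R_f + β × MRP = 3.2480% + 0.7869 × 5.4798% = 7.56%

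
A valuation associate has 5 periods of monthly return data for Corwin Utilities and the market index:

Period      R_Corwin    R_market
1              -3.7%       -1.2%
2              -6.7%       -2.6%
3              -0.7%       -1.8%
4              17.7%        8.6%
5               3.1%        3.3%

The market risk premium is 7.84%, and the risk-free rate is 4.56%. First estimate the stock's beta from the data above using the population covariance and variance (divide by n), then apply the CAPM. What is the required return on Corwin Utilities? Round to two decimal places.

Mean R_i = (-3.7 − 6.7 − 0.7 + 17.7 + 3.1) / 5 = 1.9400%
Mean R_m = (-1.2 − 2.6 − 1.8 + 8.6 + 3.3) / 5 = 1.2600%
Σ(R_i − R̄_i)(R_m − R̄_m) = 173.3480  ⇒  Cov = 173.3480 / 5 = 34.6696
Σ(R_m − R̄_m)² = 88.3520  ⇒  Var(R_m) = 88.3520 / 5 = 17.6704
β = Cov / Var(R_m) = 34.6696 / 17.6704 = 1.9620
E(R) = R_f + β × MRP = 4.56% + 1.9620 × 7.84% = 19.94%

19.94%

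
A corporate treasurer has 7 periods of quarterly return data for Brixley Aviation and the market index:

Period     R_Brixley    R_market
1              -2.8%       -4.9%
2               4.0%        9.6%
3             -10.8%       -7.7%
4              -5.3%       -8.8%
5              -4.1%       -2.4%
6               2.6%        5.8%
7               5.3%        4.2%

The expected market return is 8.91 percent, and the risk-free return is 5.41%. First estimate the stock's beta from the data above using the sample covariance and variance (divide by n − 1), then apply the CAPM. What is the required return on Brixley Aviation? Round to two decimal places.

7.94%

Mean R_i = (-2.8 + 4.0 − 10.8 − 5.3 − 4.1 + 2.6 + 5.3) / 7 = -1.5857%
Mean R_m = (-4.9 + 9.6 − 7.7 − 8.8 − 2.4 + 5.8 + 4.2) / 7 = -0.6000%
Σ(R_i − R̄_i)(R_m − R̄_m) = 222.4400  ⇒  Cov = 222.4400 / 6 = 37.0733
Σ(R_m − R̄_m)² = 307.4200  ⇒  Var(R_m) = 307.4200 / 6 = 51.2367
β = Cov / Var(R_m) = 37.0733 / 51.2367 = 0.7236
MRP = 8.91% − 5.41% = 3.50%
E(R) = R_f + β × MRP = 5.41% + 0.7236 × 3.50% = 7.94%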